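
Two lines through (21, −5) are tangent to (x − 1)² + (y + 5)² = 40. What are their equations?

Write the tangent as mx − y + (−5 − m·(21)) = 0 and set its distance from the centre to 2√10:
(−20m − (0))² = 40(m² + 1)
9m² − 1 = 0, so m = −1/3 or m = 1/3.
With m = −1/3: x + 3y = 6. With m = 1/3: x − 3y = 36.

x + 3y = 6 and x − 3y = 36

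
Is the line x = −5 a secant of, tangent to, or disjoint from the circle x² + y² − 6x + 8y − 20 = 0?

disjoint

Substituting the line into the circle gives y² + 8y + 35 = 0.
Δ = 64 − 140 = −76.
No real roots: the line does not meet the circle.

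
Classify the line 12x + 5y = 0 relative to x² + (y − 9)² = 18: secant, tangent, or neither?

Substituting the line into the circle gives 169x² + 1080x + 1575 = 0.
Discriminant = (1080)² − 4·169·(1575) = 101700 > 0.
Two real roots: the line is a secant.

secant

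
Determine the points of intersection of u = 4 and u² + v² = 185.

The line gives u = 4. Substituting into the circle:
v² − 169 = 0
v = 13 or v = −13, giving (4, 13) and (4, −13).

(4, −13) and (4, 13)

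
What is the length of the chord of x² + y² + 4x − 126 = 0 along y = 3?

From the line, y = 3. Substituting:
x² + 4x − 117 = 0
x = 9 or x = −13, giving (9, 3) and (−13, 3).
|(9, 3) − (−13, 3)| = √((22)² + (0)²) = 22.

22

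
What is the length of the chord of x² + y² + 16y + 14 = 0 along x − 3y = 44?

Centre (0, −8), r² = 50. Perpendicular distance d from centre to line = |−20| / √10 = 20/√10.
Half the chord is √(r² − d²) = √(10), so the full chord is 2√10.

2√10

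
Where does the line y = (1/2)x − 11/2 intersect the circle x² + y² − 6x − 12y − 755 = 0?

(−17, −14) and (31, 10)

Substitute y = (−11 + x)/2:
5x² − 70x − 2635 = 0  ⟹  x² − 14x − 527 = 0
x = 31 or x = −17, giving (31, 10) and (−17, −14).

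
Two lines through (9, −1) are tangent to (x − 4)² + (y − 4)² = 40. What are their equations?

A line y − (−1) = m(x − (9)) is tangent when its distance from (4, 4) is 2√10:
[m·(−5) − (5)]² = 40(m² + 1)
3m² − 10m + 3 = 0, so m = 1/3 or m = 3.
With m = 1/3: x − 3y = 12. With m = 3: 3x − y = 28.

x − 3y = 12 and 3x − y = 28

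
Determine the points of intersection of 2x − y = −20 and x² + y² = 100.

(−10, 0) and (−6, 8)

Express y = 2x + 20 and substitute into the circle:
5x² + 80x + 300 = 0  ⟹  x² + 16x + 60 = 0
x = −6 or x = −10, giving (−6, 8) and (−10, 0).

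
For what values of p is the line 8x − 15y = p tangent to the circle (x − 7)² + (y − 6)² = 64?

p = −170 or p = 102

The line touches the circle iff its distance from (7, 6) is 8:
|8·7 − 15·6 − p| / √289 = 8
|p − (−34)| = 8·17, so p = 102 or p = −170.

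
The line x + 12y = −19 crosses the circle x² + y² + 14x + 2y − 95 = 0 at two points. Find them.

(−19, 0) and (5, −2)

Substitute y = (−19 − x)/12:
145x² + 2030x − 13775 = 0  ⟹  x² + 14x − 95 = 0
x = 5 or x = −19, giving (5, −2) and (−19, 0).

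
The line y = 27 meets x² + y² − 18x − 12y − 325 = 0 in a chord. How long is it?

2

Centre (9, 6), r² = 442. Perpendicular distance d from centre to line = |−21| / √1 = 21.
Half the chord is √(r² − d²) = √(1), so the full chord is 2.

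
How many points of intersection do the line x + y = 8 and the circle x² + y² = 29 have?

0

d² = (1·0 + 1·0 − (8))²/2 = 32; r² = 29.
Since d² > r², the line lies outside the circle.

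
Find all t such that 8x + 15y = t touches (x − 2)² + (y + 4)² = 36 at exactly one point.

For a tangent, require d(centre, line) = r = 6.
|8·2 + 15·(−4) − t| / √289 = 6
|t − (−44)| = 6·17, so t = 58 or t = −146.

t = −146 or t = 58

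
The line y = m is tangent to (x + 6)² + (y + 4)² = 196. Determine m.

m = −18 or m = 10

Tangency holds when the distance from the centre (−6, −4) to the line equals the radius 14:
|0·(−6) + 1·(−4) − m| / √1 = 14
|m − (−4)| = 14, so m = 10 or m = −18.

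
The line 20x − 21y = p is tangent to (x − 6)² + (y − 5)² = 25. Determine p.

p = −130 or p = 160

The line touches the circle iff its distance from (6, 5) is 5:
|20·6 − 21·5 − p| / √841 = 5
|p − (15)| = 5·29, so p = 160 or p = −130.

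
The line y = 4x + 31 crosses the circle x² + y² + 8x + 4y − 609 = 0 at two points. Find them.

(−14, −25) and (−2, 23)

Express y = 4x + 31 and substitute into the circle:
17x² + 272x + 476 = 0  ⟹  x² + 16x + 28 = 0
x = −2 or x = −14, giving (−2, 23) and (−14, −25).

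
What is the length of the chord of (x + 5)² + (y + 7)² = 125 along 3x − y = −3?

Substitute y = 3x + 3:
10x² + 70x = 0  ⟹  x² + 7x = 0
x = 0 or x = −7, giving (0, 3) and (−7, −18).
Chord length = distance between (0, 3) and (−7, −18) = √490 = 7√10.

7√10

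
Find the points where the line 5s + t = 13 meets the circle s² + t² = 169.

Express t = −5s + 13 and substitute into the circle:
26s² − 130s = 0  ⟹  s² − 5s = 0
s = 5 or s = 0, giving (5, −12) and (0, 13).

(0, 13) and (5, −12)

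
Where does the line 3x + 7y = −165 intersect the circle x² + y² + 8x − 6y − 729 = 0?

Substitute y = (−165 − 3x)/7:
58x² + 1508x − 1566 = 0  ⟹  x² + 26x − 27 = 0
x = 1 or x = −27, giving (1, −24) and (−27, −12).

(−27, −12) and (1, −24)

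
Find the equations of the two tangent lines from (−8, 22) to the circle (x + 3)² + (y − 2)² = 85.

7x + 6y = 76 and 9x − 2y = −116

A line y − (22) = m(x − (−8)) is tangent when its distance from (−3, 2) is √85:
[m·(5) − (−20)]² = 85(m² + 1)
12m² − 40m − 63 = 0, so m = −7/6 or m = 9/2.
Through (−8, 22) these give 7x + 6y = 76 and 9x − 2y = −116.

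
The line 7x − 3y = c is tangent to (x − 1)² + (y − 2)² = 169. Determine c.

c = 1 ± 13√58

For a tangent, require d(centre, line) = r = 13.
|7·1 − 3·2 − c| / √58 = 13
|c − (1)| = 13√58.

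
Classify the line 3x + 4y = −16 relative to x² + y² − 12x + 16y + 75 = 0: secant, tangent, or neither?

secant

d² = (3·6 + 4·(−8) − (−16))²/25 = 4/25; r² = 25.
Since d² < r², the line cuts the circle twice.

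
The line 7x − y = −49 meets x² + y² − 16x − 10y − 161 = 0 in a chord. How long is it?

10√2

The distance from (8, 5) to the line is 100/√50, and r² = 250.
Half the chord is √(r² − d²) = √(50), so the full chord is 10√2.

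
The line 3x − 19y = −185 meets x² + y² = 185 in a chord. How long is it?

√370

From the line, y = (185 + 3x)/19. Substituting:
370x² + 1110x − 32560 = 0  ⟹  x² + 3x − 88 = 0
x = 8 or x = −11, giving (8, 11) and (−11, 8).
Chord length = distance between (8, 11) and (−11, 8) = √370 = √370.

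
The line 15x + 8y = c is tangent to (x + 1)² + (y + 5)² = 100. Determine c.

For a tangent, require d(centre, line) = r = 10.
|15·(−1) + 8·(−5) − c| / √289 = 10
|c − (−55)| = 10·17, so c = 115 or c = −225.

c = −225 or c = 115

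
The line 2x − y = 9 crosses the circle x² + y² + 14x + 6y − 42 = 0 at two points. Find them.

Express y = 2x − 9 and substitute into the circle:
5x² − 10x − 15 = 0  ⟹  x² − 2x − 3 = 0
x = 3 or x = −1, giving (3, −3) and (−1, −11).

(−1, −11) and (3, −3)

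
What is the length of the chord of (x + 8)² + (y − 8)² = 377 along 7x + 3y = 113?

√58

The distance from (−8, 8) to the line is 145/√58, and r² = 377.
Half the chord is √(r² − d²) = √(29/2), so the full chord is √58.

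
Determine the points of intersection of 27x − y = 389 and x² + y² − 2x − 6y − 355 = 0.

(14, −11) and (15, 16)

Substitute y = 27x − 389:
730x² − 21170x + 153300 = 0  ⟹  x² − 29x + 210 = 0
x = 15 or x = 14, giving (15, 16) and (14, −11).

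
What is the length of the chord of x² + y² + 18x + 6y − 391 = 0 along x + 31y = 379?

√962

Centre (−9, −3), r² = 481. Perpendicular distance d from centre to line = |−481| / √962 = 481/√962.
Half the chord is √(r² − d²) = √(481/2), so the full chord is √962.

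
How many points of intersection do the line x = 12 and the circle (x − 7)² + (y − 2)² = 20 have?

Substituting the line into the circle gives y² − 4y + 9 = 0.
Δ = 16 − 36 = −20.
No real roots: the line does not meet the circle.

0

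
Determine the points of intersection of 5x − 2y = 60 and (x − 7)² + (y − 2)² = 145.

(8, −10) and (16, 10)

From the line, y = (−60 + 5x)/2. Substituting:
29x² − 696x + 3712 = 0  ⟹  x² − 24x + 128 = 0
x = 16 or x = 8, giving (16, 10) and (8, −10).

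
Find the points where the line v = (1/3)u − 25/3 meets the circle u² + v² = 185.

(−8, −11) and (13, −4)

Substitute v = (−25 + u)/3:
10u² − 50u − 1040 = 0  ⟹  u² − 5u − 104 = 0
u = 13 or u = −8, giving (13, −4) and (−8, −11).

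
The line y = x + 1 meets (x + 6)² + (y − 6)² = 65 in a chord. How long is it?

Express y = x + 1 and substitute into the circle:
2x² + 2x − 4 = 0  ⟹  x² + x − 2 = 0
x = 1 or x = −2, giving (1, 2) and (−2, −1).
|(1, 2) − (−2, −1)| = √((3)² + (3)²) = 3√2.

3√2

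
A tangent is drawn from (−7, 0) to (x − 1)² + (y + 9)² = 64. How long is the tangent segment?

Centre (1, −9), r² = 64. |PO|² = (−8)² + (9)² = 145.
Power of the point: PT² = |PO|² − r² = 81, so PT = 9.

9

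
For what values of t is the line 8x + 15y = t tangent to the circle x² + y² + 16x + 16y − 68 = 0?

t = −422 or t = 54

The line touches the circle iff its distance from (−8, −8) is 14:
|8·(−8) + 15·(−8) − t| / √289 = 14
|t − (−184)| = 14·17, so t = 54 or t = −422.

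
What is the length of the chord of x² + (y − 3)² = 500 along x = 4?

44

Centre (0, 3), r² = 500. Perpendicular distance d from centre to line = |−4| / √1 = 4.
Half the chord is √(r² − d²) = √(484), so the full chord is 44.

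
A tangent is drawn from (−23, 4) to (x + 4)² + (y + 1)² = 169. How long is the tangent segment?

With centre O = (−4, −1), |OP|² = 386 and r² = 169.
The tangent meets the radius at right angles, so tangent² = |PO|² − r² = 386 − 169 = 217.

√217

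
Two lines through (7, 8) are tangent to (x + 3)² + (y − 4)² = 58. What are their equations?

Write the tangent as mx − y + (8 − m·(7)) = 0 and set its distance from the centre to √58:
[m·(−10) − (−4)]² = 58(m² + 1)
21m² − 40m − 21 = 0, so m = −3/7 or m = 7/3.
With m = −3/7: 3x + 7y = 77. With m = 7/3: 7x − 3y = 25.

3x + 7y = 77 and 7x − 3y = 25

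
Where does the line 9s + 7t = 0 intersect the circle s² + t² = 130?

Express t = (−9s)/7 and substitute into the circle:
130s² − 6370 = 0  ⟹  s² − 49 = 0
s = 7 or s = −7, giving (7, −9) and (−7, 9).

(−7, 9) and (7, −9)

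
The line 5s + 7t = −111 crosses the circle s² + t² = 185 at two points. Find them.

(−11, −8) and (−4, −13)

Express t = (−111 − 5s)/7 and substitute into the circle:
74s² + 1110s + 3256 = 0  ⟹  s² + 15s + 44 = 0
s = −4 or s = −11, giving (−4, −13) and (−11, −8).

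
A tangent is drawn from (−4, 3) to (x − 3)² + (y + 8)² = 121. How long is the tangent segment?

7

With centre O = (3, −8), |OP|² = 170 and r² = 121.
Power of the point: PT² = |PO|² − r² = 49, so PT = 7.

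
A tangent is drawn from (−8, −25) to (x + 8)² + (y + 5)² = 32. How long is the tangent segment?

With centre O = (−8, −5), |OP|² = 400 and r² = 32.
By the tangent–radius right angle, tangent length = √(|PO|² − r²) = √368 = 4√23.

4√23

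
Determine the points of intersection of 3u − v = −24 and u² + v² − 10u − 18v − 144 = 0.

Substitute v = 3u + 24:
10u² + 80u = 0  ⟹  u² + 8u = 0
u = 0 or u = −8, giving (0, 24) and (−8, 0).

(−8, 0) and (0, 24)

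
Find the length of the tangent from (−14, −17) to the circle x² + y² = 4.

Centre (0, 0), r² = 4. |PO|² = (−14)² + (−17)² = 485.
Power of the point: PT² = |PO|² − r² = 481, so PT = √481.

√481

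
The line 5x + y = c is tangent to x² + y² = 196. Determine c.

The line touches the circle iff its distance from (0, 0) is 14:
|5·0 + 1·0 − c| / √26 = 14
|c| = 14√26.

c = ±14√26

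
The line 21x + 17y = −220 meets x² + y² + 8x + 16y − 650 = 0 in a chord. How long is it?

Express y = (−220 − 21x)/17 and substitute into the circle:
730x² + 5840x − 199290 = 0  ⟹  x² + 8x − 273 = 0
x = 13 or x = −21, giving (13, −29) and (−21, 13).
Chord length = distance between (13, −29) and (−21, 13) = √2920 = 2√730.

2√730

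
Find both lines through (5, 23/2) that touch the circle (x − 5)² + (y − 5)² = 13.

3x + 2y = 38 and 3x − 2y = −8

Write the tangent as mx − y + (23/2 − m·(5)) = 0 and set its distance from the centre to √13:
(0m − (−13/2))² = 13(m² + 1)
4m² − 9 = 0, so m = −3/2 or m = 3/2.
With m = −3/2: 3x + 2y = 38. With m = 3/2: 3x − 2y = −8.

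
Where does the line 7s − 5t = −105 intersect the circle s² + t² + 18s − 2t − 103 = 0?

Express t = (105 + 7s)/5 and substitute into the circle:
74s² + 1850s + 7400 = 0  ⟹  s² + 25s + 100 = 0
s = −5 or s = −20, giving (−5, 14) and (−20, −7).

(−20, −7) and (−5, 14)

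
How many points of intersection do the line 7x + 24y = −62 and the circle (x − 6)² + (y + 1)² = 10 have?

Substituting the line into the circle gives 625x² − 6380x + 16420 = 0.
Discriminant = (−6380)² − 4·625·(16420) = −345600 < 0.
No real roots: the line does not meet the circle.

0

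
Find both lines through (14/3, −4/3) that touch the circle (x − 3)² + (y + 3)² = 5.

x + 2y = 2 and 2x + y = 8

Let a tangent through (14/3, −4/3) have slope m. Its distance from (3, −3) must equal √5:
(−5/3m − (−5/3))² = 5(m² + 1)
2m² + 5m + 2 = 0, so m = −1/2 or m = −2.
Through (14/3, −4/3) these give x + 2y = 2 and 2x + y = 8.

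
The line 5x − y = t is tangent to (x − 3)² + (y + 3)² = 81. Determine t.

t = 18 ± 9√26

Tangency holds when the distance from the centre (3, −3) to the line equals the radius 9:
|5·3 − 1·(−3) − t| / √26 = 9
|t − (18)| = 9√26.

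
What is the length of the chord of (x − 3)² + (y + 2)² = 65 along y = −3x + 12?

5√10

Centre (3, −2), r² = 65. Perpendicular distance d from centre to line = |−5| / √10 = 5/√10.
Half the chord is √(r² − d²) = √(125/2), so the full chord is 5√10.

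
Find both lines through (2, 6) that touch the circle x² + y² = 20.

x − 2y = −10 and 2x + y = 10

Let a tangent through (2, 6) have slope m. Its distance from (0, 0) must equal 2√5:
[m·(−2) − (−6)]² = 20(m² + 1)
2m² + 3m − 2 = 0, so m = 1/2 or m = −2.
With m = 1/2: x − 2y = −10. With m = −2: 2x + y = 10.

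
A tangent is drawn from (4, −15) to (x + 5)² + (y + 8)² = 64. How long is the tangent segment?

√66

With centre O = (−5, −8), |OP|² = 130 and r² = 64.
Power of the point: PT² = |PO|² − r² = 66, so PT = √66.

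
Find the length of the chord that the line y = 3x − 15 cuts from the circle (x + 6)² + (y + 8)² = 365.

11√10

Express y = 3x − 15 and substitute into the circle:
10x² − 30x − 280 = 0  ⟹  x² − 3x − 28 = 0
x = 7 or x = −4, giving (7, 6) and (−4, −27).
|(7, 6) − (−4, −27)| = √((11)² + (33)²) = 11√10.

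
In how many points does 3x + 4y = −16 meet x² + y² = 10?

Centre (0, 0), r² = 10. Distance² from centre to line = (16)²/25 = 256/25.
Since d² > r², the line lies outside the circle.

0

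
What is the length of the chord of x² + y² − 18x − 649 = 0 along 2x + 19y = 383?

The distance from (9, 0) to the line is 365/√365, and r² = 730.
Chord = 2√(r² − d²) = 2·√(365) = 2√365.

2√365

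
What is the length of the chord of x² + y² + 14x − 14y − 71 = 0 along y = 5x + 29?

From the line, y = 5x + 29. Substituting:
26x² + 234x + 364 = 0  ⟹  x² + 9x + 14 = 0
x = −2 or x = −7, giving (−2, 19) and (−7, −6).
|(−2, 19) − (−7, −6)| = √((5)² + (25)²) = 5√26.

5√26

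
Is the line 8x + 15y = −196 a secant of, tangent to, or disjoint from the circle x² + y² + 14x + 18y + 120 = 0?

secant

Centre (−7, −9), r² = 10. Distance² from centre to line = (5)²/289 = 25/289.
Since d² < r², the line cuts the circle twice.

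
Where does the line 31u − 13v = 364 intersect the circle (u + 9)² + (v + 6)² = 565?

Substitute v = (−364 + 31u)/13:
1130u² − 14690u = 0  ⟹  u² − 13u = 0
u = 13 or u = 0, giving (13, 3) and (0, −28).

(0, −28) and (13, 3)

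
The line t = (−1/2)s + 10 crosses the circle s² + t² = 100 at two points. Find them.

Substitute t = (20 − s)/2:
5s² − 40s = 0  ⟹  s² − 8s = 0
s = 8 or s = 0, giving (8, 6) and (0, 10).

(0, 10) and (8, 6)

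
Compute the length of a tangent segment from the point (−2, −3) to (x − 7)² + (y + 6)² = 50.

With centre O = (7, −6), |OP|² = 90 and r² = 50.
The tangent meets the radius at right angles, so tangent² = |PO|² − r² = 90 − 50 = 40.

2√10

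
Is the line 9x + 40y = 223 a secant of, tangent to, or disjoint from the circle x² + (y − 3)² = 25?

Substituting the line into the circle gives 1681x² − 1854x − 29391 = 0.
Discriminant = (−1854)² − 4·1681·(−29391) = 201062400 > 0.
Two real roots: the line is a secant.

secant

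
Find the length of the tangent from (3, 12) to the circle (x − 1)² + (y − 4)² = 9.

The centre is (1, 4) and r = 3. The square of the distance from P to the centre is 4 + 64 = 68.
The tangent meets the radius at right angles, so tangent² = |PO|² − r² = 68 − 9 = 59.

√59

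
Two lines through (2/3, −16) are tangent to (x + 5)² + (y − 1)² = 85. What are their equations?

6x + 7y = −108 and 9x − 2y = 38

Let a tangent through (2/3, −16) have slope m. Its distance from (−5, 1) must equal √85:
(−17/3m − (17))² = 85(m² + 1)
14m² − 51m − 54 = 0, so m = −6/7 or m = 9/2.
With m = −6/7: 6x + 7y = −108. With m = 9/2: 9x − 2y = 38.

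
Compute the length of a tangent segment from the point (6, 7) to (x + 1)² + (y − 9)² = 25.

2√7

The centre is (−1, 9) and r = 5. The square of the distance from P to the centre is 49 + 4 = 53.
Power of the point: PT² = |PO|² − r² = 28, so PT = 2√7.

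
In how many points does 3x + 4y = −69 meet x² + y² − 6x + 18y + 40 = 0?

Substituting the line into the circle gives 25x² + 102x + 433 = 0.
Discriminant = (102)² − 4·25·(433) = −32896 < 0.
No real roots: the line does not meet the circle.

0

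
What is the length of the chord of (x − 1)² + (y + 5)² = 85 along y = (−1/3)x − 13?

3√10

Substitute y = (−39 − x)/3:
10x² + 30x − 180 = 0  ⟹  x² + 3x − 18 = 0
x = 3 or x = −6, giving (3, −14) and (−6, −11).
Chord length = distance between (3, −14) and (−6, −11) = √90 = 3√10.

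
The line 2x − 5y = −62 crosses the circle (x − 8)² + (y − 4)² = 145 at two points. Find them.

From the line, y = (62 + 2x)/5. Substituting:
29x² − 232x − 261 = 0  ⟹  x² − 8x − 9 = 0
x = 9 or x = −1, giving (9, 16) and (−1, 12).

(−1, 12) and (9, 16)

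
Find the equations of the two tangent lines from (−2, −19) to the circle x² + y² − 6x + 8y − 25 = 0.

7x + y = −33 and x − y = 17

A line y − (−19) = m(x − (−2)) is tangent when its distance from (3, −4) is 5√2:
(5m − (15))² = 50(m² + 1)
m² + 6m − 7 = 0, so m = −7 or m = 1.
With m = −7: 7x + y = −33. With m = 1: x − y = 17.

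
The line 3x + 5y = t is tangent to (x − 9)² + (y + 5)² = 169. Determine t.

t = 2 ± 13√34

For a tangent, require d(centre, line) = r = 13.
|3·9 + 5·(−5) − t| / √34 = 13
|t − (2)| = 13√34.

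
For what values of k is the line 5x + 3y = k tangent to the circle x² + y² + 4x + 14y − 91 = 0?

k = −31 ± 12√34

For a tangent, require d(centre, line) = r = 12.
|5·(−2) + 3·(−7) − k| / √34 = 12
|k − (−31)| = 12√34.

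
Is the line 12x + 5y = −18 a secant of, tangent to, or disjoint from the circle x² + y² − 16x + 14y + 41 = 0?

Centre (8, −7), r² = 72. Distance² from centre to line = (79)²/169 = 6241/169.
Since d² < r², the line cuts the circle twice.

secant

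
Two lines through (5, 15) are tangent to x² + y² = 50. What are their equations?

Let a tangent through (5, 15) have slope m. Its distance from (0, 0) must equal 5√2:
[m·(−5) − (−15)]² = 50(m² + 1)
m² + 6m − 7 = 0, so m = −7 or m = 1.
With m = −7: 7x + y = 50. With m = 1: x − y = −10.

7x + y = 50 and x − y = −10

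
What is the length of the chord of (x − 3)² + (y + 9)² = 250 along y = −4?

Centre (3, −9), r² = 250. Perpendicular distance d from centre to line = |−5| / √1 = 5.
Chord = 2√(r² − d²) = 2·√(225) = 30.

30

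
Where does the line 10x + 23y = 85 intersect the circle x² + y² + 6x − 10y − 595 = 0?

Substitute y = (85 − 10x)/23:
629x² + 3774x − 327080 = 0  ⟹  x² + 6x − 520 = 0
x = 20 or x = −26, giving (20, −5) and (−26, 15).

(−26, 15) and (20, −5)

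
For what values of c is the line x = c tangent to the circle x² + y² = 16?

The line touches the circle iff its distance from (0, 0) is 4:
|1·0 + 0·0 − c| / √1 = 4
|c| = 4, so c = 4 or c = −4.

c = −4 or c = 4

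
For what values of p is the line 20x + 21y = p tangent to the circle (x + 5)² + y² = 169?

p = −477 or p = 277

For a tangent, require d(centre, line) = r = 13.
|20·(−5) + 21·0 − p| / √841 = 13
|p − (−100)| = 13·29, so p = 277 or p = −477.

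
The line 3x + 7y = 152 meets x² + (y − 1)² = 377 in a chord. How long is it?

√58

Centre (0, 1), r² = 377. Perpendicular distance d from centre to line = |−145| / √58 = 145/√58.
Half the chord is √(r² − d²) = √(29/2), so the full chord is √58.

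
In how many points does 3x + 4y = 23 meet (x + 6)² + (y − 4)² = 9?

d² = (3·(−6) + 4·4 − (23))²/25 = 25; r² = 9.
Since d² > r², the line lies outside the circle.

0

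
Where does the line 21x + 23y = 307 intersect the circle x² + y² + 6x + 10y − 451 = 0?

(−4, 17) and (19, −4)

Substitute y = (307 − 21x)/23:
970x² − 14550x − 73720 = 0  ⟹  x² − 15x − 76 = 0
x = 19 or x = −4, giving (19, −4) and (−4, 17).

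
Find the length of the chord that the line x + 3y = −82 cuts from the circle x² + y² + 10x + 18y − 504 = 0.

12√10

From the line, y = (−82 − x)/3. Substituting:
10x² + 200x − 2240 = 0  ⟹  x² + 20x − 224 = 0
x = 8 or x = −28, giving (8, −30) and (−28, −18).
Chord length = distance between (8, −30) and (−28, −18) = √1440 = 12√10.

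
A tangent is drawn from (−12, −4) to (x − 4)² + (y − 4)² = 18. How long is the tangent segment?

The centre is (4, 4) and r = 3√2. The square of the distance from P to the centre is 256 + 64 = 320.
Power of the point: PT² = |PO|² − r² = 302, so PT = √302.

√302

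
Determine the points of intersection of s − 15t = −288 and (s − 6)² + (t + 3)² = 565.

Express t = (288 + s)/15 and substitute into the circle:
226s² − 2034s − 8136 = 0  ⟹  s² − 9s − 36 = 0
s = 12 or s = −3, giving (12, 20) and (−3, 19).

(−3, 19) and (12, 20)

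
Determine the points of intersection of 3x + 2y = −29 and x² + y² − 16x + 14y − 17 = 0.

(−3, −10) and (1, −16)

From the line, y = (−29 − 3x)/2. Substituting:
13x² + 26x − 39 = 0  ⟹  x² + 2x − 3 = 0
x = 1 or x = −3, giving (1, −16) and (−3, −10).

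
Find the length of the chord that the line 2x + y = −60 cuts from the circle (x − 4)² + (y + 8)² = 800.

8√5

Centre (4, −8), r² = 800. Perpendicular distance d from centre to line = |60| / √5 = 60/√5.
Chord = 2√(r² − d²) = 2·√(80) = 8√5.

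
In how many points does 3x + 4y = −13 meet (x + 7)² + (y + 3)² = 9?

0

d² = (3·(−7) + 4·(−3) − (−13))²/25 = 16; r² = 9.
Since d² > r², the line lies outside the circle.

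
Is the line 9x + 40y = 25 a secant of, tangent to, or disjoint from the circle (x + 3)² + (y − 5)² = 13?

disjoint

Substituting the line into the circle gives 1681x² + 12750x + 24225 = 0.
Discriminant = (12750)² − 4·1681·(24225) = −326400 < 0.
No real roots: the line does not meet the circle.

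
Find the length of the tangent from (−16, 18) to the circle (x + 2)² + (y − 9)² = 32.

7√5

With centre O = (−2, 9), |OP|² = 277 and r² = 32.
By the tangent–radius right angle, tangent length = √(|PO|² − r²) = √245 = 7√5.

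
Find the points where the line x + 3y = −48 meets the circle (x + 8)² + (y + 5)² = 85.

(−15, −11) and (−6, −14)

From the line, y = (−48 − x)/3. Substituting:
10x² + 210x + 900 = 0  ⟹  x² + 21x + 90 = 0
x = −6 or x = −15, giving (−6, −14) and (−15, −11).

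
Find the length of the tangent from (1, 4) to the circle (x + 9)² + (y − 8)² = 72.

The centre is (−9, 8) and r = 6√2. The square of the distance from P to the centre is 100 + 16 = 116.
The tangent meets the radius at right angles, so tangent² = |PO|² − r² = 116 − 72 = 44.

2√11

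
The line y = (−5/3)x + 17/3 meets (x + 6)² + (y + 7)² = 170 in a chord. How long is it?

2√34

Centre (−6, −7), r² = 170. Perpendicular distance d from centre to line = |−68| / √34 = 68/√34.
Chord = 2√(r² − d²) = 2·√(34) = 2√34.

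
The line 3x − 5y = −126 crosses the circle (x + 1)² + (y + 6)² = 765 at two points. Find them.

From the line, y = (126 + 3x)/5. Substituting:
34x² + 986x + 5236 = 0  ⟹  x² + 29x + 154 = 0
x = −7 or x = −22, giving (−7, 21) and (−22, 12).

(−22, 12) and (−7, 21)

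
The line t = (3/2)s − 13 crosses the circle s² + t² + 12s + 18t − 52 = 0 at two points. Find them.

(−6, −22) and (6, −4)

Express t = (−26 + 3s)/2 and substitute into the circle:
13s² − 468 = 0  ⟹  s² − 36 = 0
s = 6 or s = −6, giving (6, −4) and (−6, −22).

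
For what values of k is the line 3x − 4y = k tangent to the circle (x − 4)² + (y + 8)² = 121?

k = −11 or k = 99

Tangency holds when the distance from the centre (4, −8) to the line equals the radius 11:
|3·4 − 4·(−8) − k| / √25 = 11
|k − (44)| = 11·5, so k = 99 or k = −11.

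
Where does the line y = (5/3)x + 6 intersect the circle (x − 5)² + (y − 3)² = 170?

(−6, −4) and (6, 16)

From the line, y = (18 + 5x)/3. Substituting:
34x² − 1224 = 0  ⟹  x² − 36 = 0
x = 6 or x = −6, giving (6, 16) and (−6, −4).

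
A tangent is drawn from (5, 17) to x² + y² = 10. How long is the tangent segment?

4√19

The centre is (0, 0) and r = √10. The square of the distance from P to the centre is 25 + 289 = 314.
Power of the point: PT² = |PO|² − r² = 304, so PT = 4√19.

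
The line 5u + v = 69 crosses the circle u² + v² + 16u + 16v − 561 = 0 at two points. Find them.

(12, 9) and (17, −16)

Substitute v = −5u + 69:
26u² − 754u + 5304 = 0  ⟹  u² − 29u + 204 = 0
u = 17 or u = 12, giving (17, −16) and (12, 9).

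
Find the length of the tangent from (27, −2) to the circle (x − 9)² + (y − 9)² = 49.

With centre O = (9, 9), |OP|² = 445 and r² = 49.
By the tangent–radius right angle, tangent length = √(|PO|² − r²) = √396 = 6√11.

6√11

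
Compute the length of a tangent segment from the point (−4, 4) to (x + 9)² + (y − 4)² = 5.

2√5

Centre (−9, 4), r² = 5. |PO|² = (5)² + (0)² = 25.
Power of the point: PT² = |PO|² − r² = 20, so PT = 2√5.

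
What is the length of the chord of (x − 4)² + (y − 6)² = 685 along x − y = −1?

The distance from (4, 6) to the line is 1/√2, and r² = 685.
Chord = 2√(r² − d²) = 2·√(1369/2) = 37√2.

37√2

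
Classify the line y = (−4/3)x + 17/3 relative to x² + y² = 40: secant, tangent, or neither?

secant

Substituting the line into the circle gives 25x² − 136x − 71 = 0.
Discriminant = (−136)² − 4·25·(−71) = 25596 > 0.
Two real roots: the line is a secant.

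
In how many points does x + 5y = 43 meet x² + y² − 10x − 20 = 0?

0

Centre (5, 0), r² = 45. Distance² from centre to line = (−38)²/26 = 722/13.
Since d² > r², the line lies outside the circle.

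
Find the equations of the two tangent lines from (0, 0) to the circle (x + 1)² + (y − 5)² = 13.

2x + 3y = 0 and 3x − 2y = 0

Write the tangent as mx − y + (0 − m·(0)) = 0 and set its distance from the centre to √13:
[m·(−1) − (5)]² = 13(m² + 1)
6m² − 5m − 6 = 0, so m = −2/3 or m = 3/2.
With m = −2/3: 2x + 3y = 0. With m = 3/2: 3x − 2y = 0.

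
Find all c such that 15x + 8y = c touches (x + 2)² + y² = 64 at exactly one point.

For a tangent, require d(centre, line) = r = 8.
|15·(−2) + 8·0 − c| / √289 = 8
|c − (−30)| = 8·17, so c = 106 or c = −166.

c = −166 or c = 106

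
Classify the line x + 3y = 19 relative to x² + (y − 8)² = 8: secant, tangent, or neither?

Substituting the line into the circle gives 10x² + 10x − 47 = 0.
Δ = 100 − (−1880) = 1980.
Two real roots: the line is a secant.

secant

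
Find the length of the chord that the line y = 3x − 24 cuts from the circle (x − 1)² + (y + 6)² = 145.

Centre (1, −6), r² = 145. Perpendicular distance d from centre to line = |−15| / √10 = 15/√10.
Half the chord is √(r² − d²) = √(245/2), so the full chord is 7√10.

7√10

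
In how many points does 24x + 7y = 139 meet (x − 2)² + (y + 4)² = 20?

Centre (2, −4), r² = 20. Distance² from centre to line = (−119)²/625 = 14161/625.
Since d² > r², the line lies outside the circle.

0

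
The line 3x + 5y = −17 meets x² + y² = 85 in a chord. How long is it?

3√34

From the line, y = (−17 − 3x)/5. Substituting:
34x² + 102x − 1836 = 0  ⟹  x² + 3x − 54 = 0
x = 6 or x = −9, giving (6, −7) and (−9, 2).
Chord length = distance between (6, −7) and (−9, 2) = √306 = 3√34.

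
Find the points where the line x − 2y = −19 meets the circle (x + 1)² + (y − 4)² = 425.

(−21, −1) and (15, 17)

Express y = (19 + x)/2 and substitute into the circle:
5x² + 30x − 1575 = 0  ⟹  x² + 6x − 315 = 0
x = 15 or x = −21, giving (15, 17) and (−21, −1).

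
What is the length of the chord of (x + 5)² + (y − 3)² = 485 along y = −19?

Centre (−5, 3), r² = 485. Perpendicular distance d from centre to line = |22| / √1 = 22.
Half the chord is √(r² − d²) = √(1), so the full chord is 2.

2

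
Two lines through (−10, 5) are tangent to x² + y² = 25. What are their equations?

4x + 3y = −25 and y = 5

Write the tangent as mx − y + (5 − m·(−10)) = 0 and set its distance from the centre to 5:
[m·(10) − (−5)]² = 25(m² + 1)
3m² + 4m = 0, so m = −4/3 or m = 0.
With m = −4/3: 4x + 3y = −25. With m = 0: y = 5.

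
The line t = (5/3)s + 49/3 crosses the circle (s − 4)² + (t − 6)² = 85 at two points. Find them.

Substitute t = (49 + 5s)/3:
34s² + 238s + 340 = 0  ⟹  s² + 7s + 10 = 0
s = −2 or s = −5, giving (−2, 13) and (−5, 8).

(−5, 8) and (−2, 13)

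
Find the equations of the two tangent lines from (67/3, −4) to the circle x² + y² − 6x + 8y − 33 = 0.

3x − 7y = 95 and 3x + 7y = 39

A line y − (−4) = m(x − (67/3)) is tangent when its distance from (3, −4) is √58:
(−58/3m − (0))² = 58(m² + 1)
49m² − 9 = 0, so m = 3/7 or m = −3/7.
With m = 3/7: 3x − 7y = 95. With m = −3/7: 3x + 7y = 39.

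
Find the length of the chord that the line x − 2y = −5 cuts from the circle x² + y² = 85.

8√5

From the line, y = (5 + x)/2. Substituting:
5x² + 10x − 315 = 0  ⟹  x² + 2x − 63 = 0
x = 7 or x = −9, giving (7, 6) and (−9, −2).
Chord length = distance between (7, 6) and (−9, −2) = √320 = 8√5.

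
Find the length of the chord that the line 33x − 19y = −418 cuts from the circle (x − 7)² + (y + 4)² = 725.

The distance from (7, −4) to the line is 725/√1450, and r² = 725.
Chord = 2√(r² − d²) = 2·√(725/2) = 5√58.

5√58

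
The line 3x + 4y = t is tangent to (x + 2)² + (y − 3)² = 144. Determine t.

t = −54 or t = 66

For a tangent, require d(centre, line) = r = 12.
|3·(−2) + 4·3 − t| / √25 = 12
|t − (6)| = 12·5, so t = 66 or t = −54.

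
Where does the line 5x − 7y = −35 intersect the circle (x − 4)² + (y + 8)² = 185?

(−7, 0) and (0, 5)

Express y = (35 + 5x)/7 and substitute into the circle:
74x² + 518x = 0  ⟹  x² + 7x = 0
x = 0 or x = −7, giving (0, 5) and (−7, 0).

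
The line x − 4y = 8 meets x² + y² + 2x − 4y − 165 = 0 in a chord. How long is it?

Centre (−1, 2), r² = 170. Perpendicular distance d from centre to line = |−17| / √17 = 17/√17.
Half the chord is √(r² − d²) = √(153), so the full chord is 6√17.

6√17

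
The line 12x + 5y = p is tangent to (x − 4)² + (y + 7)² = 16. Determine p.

p = −39 or p = 65

For a tangent, require d(centre, line) = r = 4.
|12·4 + 5·(−7) − p| / √169 = 4
|p − (13)| = 4·13, so p = 65 or p = −39.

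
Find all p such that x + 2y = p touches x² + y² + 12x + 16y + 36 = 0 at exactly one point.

The line touches the circle iff its distance from (−6, −8) is 8:
|1·(−6) + 2·(−8) − p| / √5 = 8
|p − (−22)| = 8√5.

p = −22 ± 8√5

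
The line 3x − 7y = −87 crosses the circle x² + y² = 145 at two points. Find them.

Express y = (87 + 3x)/7 and substitute into the circle:
58x² + 522x + 464 = 0  ⟹  x² + 9x + 8 = 0
x = −1 or x = −8, giving (−1, 12) and (−8, 9).

(−8, 9) and (−1, 12)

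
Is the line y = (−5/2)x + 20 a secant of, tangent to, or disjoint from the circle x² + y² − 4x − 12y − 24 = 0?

Centre (2, 6), r² = 64. Distance² from centre to line = (−18)²/29 = 324/29.
Since d² < r², the line cuts the circle twice.

secant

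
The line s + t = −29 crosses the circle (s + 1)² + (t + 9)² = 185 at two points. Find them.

From the line, t = −s − 29. Substituting:
2s² + 42s + 216 = 0  ⟹  s² + 21s + 108 = 0
s = −9 or s = −12, giving (−9, −20) and (−12, −17).

(−12, −17) and (−9, −20)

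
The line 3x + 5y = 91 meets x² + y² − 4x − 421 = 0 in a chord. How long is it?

5√34

The distance from (2, 0) to the line is 85/√34, and r² = 425.
Half the chord is √(r² − d²) = √(425/2), so the full chord is 5√34.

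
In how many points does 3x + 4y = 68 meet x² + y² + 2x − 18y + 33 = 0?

1

Substituting the line into the circle gives 25x² − 160x + 256 = 0.
Δ = 25600 − 25600 = 0.
A repeated root: the line is tangent.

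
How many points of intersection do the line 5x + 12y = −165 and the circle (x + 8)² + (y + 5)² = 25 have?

1

d² = (5·(−8) + 12·(−5) − (−165))²/169 = 25; r² = 25.
Since d² = r², the line is tangent.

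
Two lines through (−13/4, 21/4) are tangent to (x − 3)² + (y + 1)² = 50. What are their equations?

7x − y = −28 and x − 7y = −40

Write the tangent as mx − y + (21/4 − m·(−13/4)) = 0 and set its distance from the centre to 5√2:
[m·(25/4) − (−25/4)]² = 50(m² + 1)
7m² − 50m + 7 = 0, so m = 7 or m = 1/7.
Through (−13/4, 21/4) these give 7x − y = −28 and x − 7y = −40.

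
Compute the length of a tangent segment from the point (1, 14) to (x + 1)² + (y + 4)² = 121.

The centre is (−1, −4) and r = 11. The square of the distance from P to the centre is 4 + 324 = 328.
Power of the point: PT² = |PO|² − r² = 207, so PT = 3√23.

3√23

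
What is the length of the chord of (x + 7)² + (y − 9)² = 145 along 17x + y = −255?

√290

The distance from (−7, 9) to the line is 145/√290, and r² = 145.
Half the chord is √(r² − d²) = √(145/2), so the full chord is √290.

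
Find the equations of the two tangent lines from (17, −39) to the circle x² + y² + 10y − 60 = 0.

9x + 2y = 75 and 7x + 6y = −115

Let a tangent through (17, −39) have slope m. Its distance from (0, −5) must equal √85:
[m·(−17) − (34)]² = 85(m² + 1)
12m² + 68m + 63 = 0, so m = −9/2 or m = −7/6.
Through (17, −39) these give 9x + 2y = 75 and 7x + 6y = −115.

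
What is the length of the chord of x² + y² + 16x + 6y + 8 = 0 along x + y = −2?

Substitute y = −x − 2:
2x² + 14x = 0  ⟹  x² + 7x = 0
x = 0 or x = −7, giving (0, −2) and (−7, 5).
|(0, −2) − (−7, 5)| = √((7)² + (−7)²) = 7√2.

7√2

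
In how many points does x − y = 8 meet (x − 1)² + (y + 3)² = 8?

1

Substituting the line into the circle gives 2x² − 12x + 18 = 0.
Discriminant = (−12)² − 4·2·(18) = 0.
A repeated root: the line is tangent.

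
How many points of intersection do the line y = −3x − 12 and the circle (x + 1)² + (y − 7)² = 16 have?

0

Substituting the line into the circle gives 10x² + 116x + 346 = 0.
Δ = 13456 − 13840 = −384.
No real roots: the line does not meet the circle.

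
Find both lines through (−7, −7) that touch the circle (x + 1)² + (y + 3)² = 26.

Write the tangent as mx − y + (−7 − m·(−7)) = 0 and set its distance from the centre to √26:
[m·(6) − (4)]² = 26(m² + 1)
5m² − 24m − 5 = 0, so m = −1/5 or m = 5.
Through (−7, −7) these give x + 5y = −42 and 5x − y = −28.

x + 5y = −42 and 5x − y = −28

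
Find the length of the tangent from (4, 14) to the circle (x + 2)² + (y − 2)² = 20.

Centre (−2, 2), r² = 20. |PO|² = (6)² + (12)² = 180.
By the tangent–radius right angle, tangent length = √(|PO|² − r²) = √160 = 4√10.

4√10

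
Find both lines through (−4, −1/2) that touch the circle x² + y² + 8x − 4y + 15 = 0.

x + 2y = −5 and x − 2y = −3

A line y − (−1/2) = m(x − (−4)) is tangent when its distance from (−4, 2) is √5:
[m·(0) − (5/2)]² = 5(m² + 1)
4m² − 1 = 0, so m = −1/2 or m = 1/2.
Through (−4, −1/2) these give x + 2y = −5 and x − 2y = −3.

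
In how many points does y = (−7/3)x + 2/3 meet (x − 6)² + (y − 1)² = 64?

2

Substituting the line into the circle gives 58x² − 94x − 251 = 0.
Discriminant = (−94)² − 4·58·(−251) = 67068 > 0.
Two real roots: the line is a secant.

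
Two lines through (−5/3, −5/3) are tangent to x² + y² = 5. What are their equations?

Let a tangent through (−5/3, −5/3) have slope m. Its distance from (0, 0) must equal √5:
(5/3m − (5/3))² = 5(m² + 1)
2m² + 5m + 2 = 0, so m = −2 or m = −1/2.
Through (−5/3, −5/3) these give 2x + y = −5 and x + 2y = −5.

2x + y = −5 and x + 2y = −5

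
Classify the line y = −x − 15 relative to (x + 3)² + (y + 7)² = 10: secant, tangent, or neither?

neither

Substituting the line into the circle gives 2x² + 22x + 63 = 0.
Δ = 484 − 504 = −20.
No real roots: the line does not meet the circle.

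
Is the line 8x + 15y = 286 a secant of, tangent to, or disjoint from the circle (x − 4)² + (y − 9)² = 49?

tangent

Centre (4, 9), r² = 49. Distance² from centre to line = (−119)²/289 = 49.
Since d² = r², the line is tangent.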